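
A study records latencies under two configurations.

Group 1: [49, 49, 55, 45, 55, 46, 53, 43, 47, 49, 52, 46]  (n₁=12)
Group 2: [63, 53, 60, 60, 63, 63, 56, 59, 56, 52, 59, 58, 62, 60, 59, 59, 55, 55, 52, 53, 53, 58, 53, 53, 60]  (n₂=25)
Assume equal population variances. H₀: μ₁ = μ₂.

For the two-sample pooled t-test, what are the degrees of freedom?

degrees of freedom = 35

df = n₁ + n₂ − 2 = 12 + 25 − 2 = 35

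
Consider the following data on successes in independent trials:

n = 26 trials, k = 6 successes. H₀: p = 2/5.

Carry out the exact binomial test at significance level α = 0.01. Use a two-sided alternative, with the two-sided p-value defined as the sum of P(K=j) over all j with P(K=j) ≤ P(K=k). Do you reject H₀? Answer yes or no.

Exact binomial: n=26, k=6, p₀=2/5=0.4000
P(X=j) = C(n,j)·p₀^j·(1−p₀)^(n−j); p = Σ P(X=j) over j with P(X=j) ≤ P(X=6)
p-value (two-sided) = 0.10764
At α=0.01: p ≥ α → fail to reject H₀

reject H₀: no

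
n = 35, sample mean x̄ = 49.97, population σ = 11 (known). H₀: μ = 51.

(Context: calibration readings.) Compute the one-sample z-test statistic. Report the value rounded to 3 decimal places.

test statistic = -0.554

SE = σ/√n = 11/√35 = 1.8593
z = (x̄−μ₀)/SE = (49.97−51)/1.8593 = -0.5540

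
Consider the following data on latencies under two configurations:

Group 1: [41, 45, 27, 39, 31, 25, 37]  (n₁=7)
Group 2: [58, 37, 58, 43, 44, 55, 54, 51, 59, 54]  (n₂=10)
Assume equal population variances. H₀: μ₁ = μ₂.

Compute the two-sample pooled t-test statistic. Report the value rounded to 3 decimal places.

x̄₁=35.000, s₁=7.483, n₁=7
x̄₂=51.300, s₂=7.484, n₂=10
s_p² = [6·7.483² + 9·7.484²]/15 = 56.0067
SE = √(s_p²·(1/7+1/10)) = 3.6880
t = (35.000−51.300)/3.6880 = -4.4197
df = 15

test statistic = -4.420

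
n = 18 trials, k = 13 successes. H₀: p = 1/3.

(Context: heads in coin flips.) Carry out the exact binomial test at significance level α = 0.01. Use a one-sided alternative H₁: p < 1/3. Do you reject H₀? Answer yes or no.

Exact binomial: n=18, k=13, p₀=1/3=0.3333
P(X≤13) from Σ C(n,i)·p₀^i·(1−p₀)^(n−i)
p-value (one-sided, H₁ less) = 0.99986
At α=0.01: p ≥ α → fail to reject H₀

reject H₀: no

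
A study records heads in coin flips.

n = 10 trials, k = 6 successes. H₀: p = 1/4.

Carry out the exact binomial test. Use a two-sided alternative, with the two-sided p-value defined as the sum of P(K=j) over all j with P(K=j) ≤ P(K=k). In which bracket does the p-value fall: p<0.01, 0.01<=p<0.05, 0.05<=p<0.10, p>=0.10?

Exact binomial: n=10, k=6, p₀=1/4=0.2500
P(X=j) = C(n,j)·p₀^j·(1−p₀)^(n−j); p = Σ P(X=j) over j with P(X=j) ≤ P(X=6)
p-value (two-sided) = 0.01973
→ bracket: 0.01<=p<0.05

p-value bracket: 0.01<=p<0.05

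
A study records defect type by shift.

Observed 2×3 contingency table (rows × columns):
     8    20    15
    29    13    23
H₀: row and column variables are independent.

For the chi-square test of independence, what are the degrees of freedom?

df = (r−1)(c−1) = (2−1)·(3−1) = 2

degrees of freedom = 2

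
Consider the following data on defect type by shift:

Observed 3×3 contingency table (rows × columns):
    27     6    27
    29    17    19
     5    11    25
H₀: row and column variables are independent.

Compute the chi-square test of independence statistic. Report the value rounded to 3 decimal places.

test statistic = 20.012

Row totals [60, 65, 41], col totals [61, 34, 71], n=166
χ² = (27−22.05)²/22.05 + (6−12.29)²/12.29 + (27−25.66)²/25.66 + (29−23.89)²/23.89 + (17−13.31)²/13.31 + (19−27.80)²/27.80 + (5−15.07)²/15.07 + (11−8.40)²/8.40 + (25−17.54)²/17.54 = 20.0116
df = 4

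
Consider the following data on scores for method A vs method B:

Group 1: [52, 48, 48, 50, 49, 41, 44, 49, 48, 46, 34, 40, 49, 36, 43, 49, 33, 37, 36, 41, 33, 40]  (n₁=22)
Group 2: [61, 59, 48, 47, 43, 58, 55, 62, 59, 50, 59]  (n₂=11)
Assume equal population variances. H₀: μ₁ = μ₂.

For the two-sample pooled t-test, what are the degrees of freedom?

degrees of freedom = 31

df = n₁ + n₂ − 2 = 22 + 11 − 2 = 31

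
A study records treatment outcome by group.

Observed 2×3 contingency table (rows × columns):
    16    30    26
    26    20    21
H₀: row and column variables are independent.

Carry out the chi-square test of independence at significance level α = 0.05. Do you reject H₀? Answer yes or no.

reject H₀: no

Row totals [72, 67], col totals [42, 50, 47], n=139
χ² = (16−21.76)²/21.76 + (30−25.90)²/25.90 + (26−24.35)²/24.35 + (26−20.24)²/20.24 + (20−24.10)²/24.10 + (21−22.65)²/22.65 = 4.7391
df = 2
p-value (upper-tail) = 0.09352
At α=0.05: p ≥ α → fail to reject H₀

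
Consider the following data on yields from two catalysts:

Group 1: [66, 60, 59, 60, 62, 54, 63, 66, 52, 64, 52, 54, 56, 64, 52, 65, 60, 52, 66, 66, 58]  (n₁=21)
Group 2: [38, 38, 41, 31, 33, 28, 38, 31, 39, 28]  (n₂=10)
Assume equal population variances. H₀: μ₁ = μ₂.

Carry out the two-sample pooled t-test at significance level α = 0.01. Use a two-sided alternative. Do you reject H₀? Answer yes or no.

x̄₁=59.571, s₁=5.287, n₁=21
x̄₂=34.500, s₂=4.836, n₂=10
s_p² = [20·5.287² + 9·4.836²]/29 = 26.5394
SE = √(s_p²·(1/21+1/10)) = 1.9793
t = (59.571−34.500)/1.9793 = 12.6667
df = 29
p-value (two-sided) = 0.00000
At α=0.01: p < α → reject H₀

reject H₀: yes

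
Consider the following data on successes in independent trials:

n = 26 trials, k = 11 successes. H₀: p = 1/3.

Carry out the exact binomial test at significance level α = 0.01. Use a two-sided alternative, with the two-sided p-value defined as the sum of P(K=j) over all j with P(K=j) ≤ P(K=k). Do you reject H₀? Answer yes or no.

reject H₀: no

Exact binomial: n=26, k=11, p₀=1/3=0.3333
P(X=j) = C(n,j)·p₀^j·(1−p₀)^(n−j); p = Σ P(X=j) over j with P(X=j) ≤ P(X=11)
p-value (two-sided) = 0.40513
At α=0.01: p ≥ α → fail to reject H₀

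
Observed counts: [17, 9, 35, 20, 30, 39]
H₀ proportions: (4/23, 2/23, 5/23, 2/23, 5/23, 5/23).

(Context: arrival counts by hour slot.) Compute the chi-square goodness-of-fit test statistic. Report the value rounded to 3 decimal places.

n = 150; E_i = n·p_i = [26.09, 13.04, 32.61, 13.04, 32.61, 32.61]
χ² = (17−26.09)²/26.09 + (9−13.04)²/13.04 + (35−32.61)²/32.61 + (20−13.04)²/13.04 + (30−32.61)²/32.61 + (39−32.61)²/32.61 = 9.7657
df = 5

test statistic = 9.766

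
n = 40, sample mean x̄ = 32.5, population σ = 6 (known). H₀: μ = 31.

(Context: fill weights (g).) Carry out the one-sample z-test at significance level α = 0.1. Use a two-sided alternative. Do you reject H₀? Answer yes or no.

reject H₀: no

SE = σ/√n = 6/√40 = 0.9487
z = (x̄−μ₀)/SE = (32.5−31)/0.9487 = 1.5811
p-value (two-sided) = 0.11385
At α=0.1: p ≥ α → fail to reject H₀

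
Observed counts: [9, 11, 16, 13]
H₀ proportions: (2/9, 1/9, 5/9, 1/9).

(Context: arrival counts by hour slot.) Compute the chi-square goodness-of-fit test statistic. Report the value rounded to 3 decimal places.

test statistic = 21.108

n = 49; E_i = n·p_i = [10.89, 5.44, 27.22, 5.44]
χ² = (9−10.89)²/10.89 + (11−5.44)²/5.44 + (16−27.22)²/27.22 + (13−5.44)²/5.44 = 21.1082
df = 3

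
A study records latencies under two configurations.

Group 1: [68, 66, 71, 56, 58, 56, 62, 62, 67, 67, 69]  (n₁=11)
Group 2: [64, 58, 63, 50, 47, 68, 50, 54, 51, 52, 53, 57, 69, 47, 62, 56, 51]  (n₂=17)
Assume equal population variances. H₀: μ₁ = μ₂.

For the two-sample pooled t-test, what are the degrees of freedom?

df = n₁ + n₂ − 2 = 11 + 17 − 2 = 26

degrees of freedom = 26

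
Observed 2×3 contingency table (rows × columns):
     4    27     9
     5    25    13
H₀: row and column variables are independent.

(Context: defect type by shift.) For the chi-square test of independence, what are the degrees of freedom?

degrees of freedom = 2

df = (r−1)(c−1) = (2−1)·(3−1) = 2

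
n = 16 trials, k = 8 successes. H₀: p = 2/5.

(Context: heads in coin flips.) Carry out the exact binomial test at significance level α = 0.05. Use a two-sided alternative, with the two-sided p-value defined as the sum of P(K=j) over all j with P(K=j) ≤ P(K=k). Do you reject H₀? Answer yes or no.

reject H₀: no

Exact binomial: n=16, k=8, p₀=2/5=0.4000
P(X=j) = C(n,j)·p₀^j·(1−p₀)^(n−j); p = Σ P(X=j) over j with P(X=j) ≤ P(X=8)
p-value (two-sided) = 0.45050
At α=0.05: p ≥ α → fail to reject H₀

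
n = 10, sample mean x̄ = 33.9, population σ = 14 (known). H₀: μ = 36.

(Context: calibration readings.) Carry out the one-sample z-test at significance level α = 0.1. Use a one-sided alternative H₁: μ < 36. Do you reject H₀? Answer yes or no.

SE = σ/√n = 14/√10 = 4.4272
z = (x̄−μ₀)/SE = (33.9−36)/4.4272 = -0.4743
p-value (one-sided, H₁ less) = 0.31763
At α=0.1: p ≥ α → fail to reject H₀

reject H₀: no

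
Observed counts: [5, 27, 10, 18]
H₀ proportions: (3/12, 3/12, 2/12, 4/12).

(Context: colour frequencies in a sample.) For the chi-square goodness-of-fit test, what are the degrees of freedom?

df = k − 1 = 4 − 1 = 3

degrees of freedom = 3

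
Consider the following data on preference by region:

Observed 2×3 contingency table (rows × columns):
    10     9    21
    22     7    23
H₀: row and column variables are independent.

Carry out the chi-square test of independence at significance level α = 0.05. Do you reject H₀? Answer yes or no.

Row totals [40, 52], col totals [32, 16, 44], n=92
χ² = (10−13.91)²/13.91 + (9−6.96)²/6.96 + (21−19.13)²/19.13 + (22−18.09)²/18.09 + (7−9.04)²/9.04 + (23−24.87)²/24.87 = 3.3324
df = 2
p-value (upper-tail) = 0.18897
At α=0.05: p ≥ α → fail to reject H₀

reject H₀: no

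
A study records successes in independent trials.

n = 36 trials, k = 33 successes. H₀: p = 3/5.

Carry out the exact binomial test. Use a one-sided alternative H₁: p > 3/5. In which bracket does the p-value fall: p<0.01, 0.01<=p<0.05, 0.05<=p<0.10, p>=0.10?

p-value bracket: p<0.01

Exact binomial: n=36, k=33, p₀=3/5=0.6000
P(X≥33) from Σ C(n,i)·p₀^i·(1−p₀)^(n−i)
p-value (one-sided, H₁ greater) = 0.00002
→ bracket: p<0.01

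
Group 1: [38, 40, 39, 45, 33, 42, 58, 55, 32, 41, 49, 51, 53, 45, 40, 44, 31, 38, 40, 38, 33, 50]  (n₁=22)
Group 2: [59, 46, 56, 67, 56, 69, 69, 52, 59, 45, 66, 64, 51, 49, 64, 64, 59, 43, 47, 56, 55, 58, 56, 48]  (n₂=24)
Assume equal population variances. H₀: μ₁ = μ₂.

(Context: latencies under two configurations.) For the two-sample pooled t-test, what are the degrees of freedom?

degrees of freedom = 44

df = n₁ + n₂ − 2 = 22 + 24 − 2 = 44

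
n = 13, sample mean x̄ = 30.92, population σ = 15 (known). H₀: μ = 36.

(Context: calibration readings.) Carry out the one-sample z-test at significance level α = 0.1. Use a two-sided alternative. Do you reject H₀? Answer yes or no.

SE = σ/√n = 15/√13 = 4.1603
z = (x̄−μ₀)/SE = (30.92−36)/4.1603 = -1.2211
p-value (two-sided) = 0.22206
At α=0.1: p ≥ α → fail to reject H₀

reject H₀: no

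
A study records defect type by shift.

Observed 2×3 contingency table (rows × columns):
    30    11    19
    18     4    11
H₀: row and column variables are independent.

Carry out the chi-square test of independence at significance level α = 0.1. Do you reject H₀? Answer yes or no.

Row totals [60, 33], col totals [48, 15, 30], n=93
χ² = (30−30.97)²/30.97 + (11−9.68)²/9.68 + (19−19.35)²/19.35 + (18−17.03)²/17.03 + (4−5.32)²/5.32 + (11−10.65)²/10.65 = 0.6130
df = 2
p-value (upper-tail) = 0.73604
At α=0.1: p ≥ α → fail to reject H₀

reject H₀: no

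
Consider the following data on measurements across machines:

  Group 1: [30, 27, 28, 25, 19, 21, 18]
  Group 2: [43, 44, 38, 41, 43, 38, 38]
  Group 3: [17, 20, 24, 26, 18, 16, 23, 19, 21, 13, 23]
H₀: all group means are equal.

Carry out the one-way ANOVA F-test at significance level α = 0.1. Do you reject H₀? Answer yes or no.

reject H₀: yes

Group means [24.00, 40.71, 20.00], grand mean 26.920
SSB = Σnᵢ(x̄ᵢ−x̄)² = 1918.411; SSW = ΣΣ(x−x̄ᵢ)² = 325.429
MSB = 1918.411/2 = 959.2057; MSW = 325.429/22 = 14.7922
F = MSB/MSW = 64.8453
df = (2, 22)
p-value (upper-tail) = 0.00000
At α=0.1: p < α → reject H₀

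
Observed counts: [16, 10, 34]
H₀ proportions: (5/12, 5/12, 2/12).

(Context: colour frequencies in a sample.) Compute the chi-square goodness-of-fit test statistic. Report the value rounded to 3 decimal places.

n = 60; E_i = n·p_i = [25.00, 25.00, 10.00]
χ² = (16−25.00)²/25.00 + (10−25.00)²/25.00 + (34−10.00)²/10.00 = 69.8400
df = 2

test statistic = 69.840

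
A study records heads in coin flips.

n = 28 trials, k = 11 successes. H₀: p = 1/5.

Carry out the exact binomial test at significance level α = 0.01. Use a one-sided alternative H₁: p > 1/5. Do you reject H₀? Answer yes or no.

Exact binomial: n=28, k=11, p₀=1/5=0.2000
P(X≥11) from Σ C(n,i)·p₀^i·(1−p₀)^(n−i)
p-value (one-sided, H₁ greater) = 0.01486
At α=0.01: p ≥ α → fail to reject H₀

reject H₀: no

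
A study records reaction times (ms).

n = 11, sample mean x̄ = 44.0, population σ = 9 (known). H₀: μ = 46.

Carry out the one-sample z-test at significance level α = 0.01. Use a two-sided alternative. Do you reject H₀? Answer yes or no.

reject H₀: no

SE = σ/√n = 9/√11 = 2.7136
z = (x̄−μ₀)/SE = (44.0−46)/2.7136 = -0.7370
p-value (two-sided) = 0.46111
At α=0.01: p ≥ α → fail to reject H₀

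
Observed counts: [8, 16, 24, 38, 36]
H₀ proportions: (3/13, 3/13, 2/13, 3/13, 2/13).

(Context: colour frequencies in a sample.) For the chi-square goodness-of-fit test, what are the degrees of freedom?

df = k − 1 = 5 − 1 = 4

degrees of freedom = 4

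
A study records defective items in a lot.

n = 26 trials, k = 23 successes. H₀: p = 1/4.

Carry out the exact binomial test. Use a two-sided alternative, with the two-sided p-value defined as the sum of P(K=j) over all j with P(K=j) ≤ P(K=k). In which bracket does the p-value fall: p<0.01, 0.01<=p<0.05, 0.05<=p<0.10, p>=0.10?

Exact binomial: n=26, k=23, p₀=1/4=0.2500
P(X=j) = C(n,j)·p₀^j·(1−p₀)^(n−j); p = Σ P(X=j) over j with P(X=j) ≤ P(X=23)
p-value (two-sided) = 0.00000
→ bracket: p<0.01

p-value bracket: p<0.01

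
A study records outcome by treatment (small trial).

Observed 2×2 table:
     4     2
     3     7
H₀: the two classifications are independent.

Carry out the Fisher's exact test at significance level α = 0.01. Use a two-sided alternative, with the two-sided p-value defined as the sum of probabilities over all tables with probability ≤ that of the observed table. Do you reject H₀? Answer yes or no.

Margins: r₁=6, r₂=10, c₁=7, c₂=9, n=16
p_obs = C(6,4)·C(10,3)/C(16,7); sum pmf over tables with pmf ≤ p_obs
p-value (two-sided) = 0.30245
At α=0.01: p ≥ α → fail to reject H₀

reject H₀: no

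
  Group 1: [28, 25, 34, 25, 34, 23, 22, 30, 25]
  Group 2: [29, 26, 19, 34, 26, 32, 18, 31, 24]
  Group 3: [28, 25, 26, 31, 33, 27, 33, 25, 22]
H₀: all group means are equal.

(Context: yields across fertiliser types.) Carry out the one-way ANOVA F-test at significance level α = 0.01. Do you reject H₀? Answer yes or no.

reject H₀: no

Group means [27.33, 26.56, 27.78], grand mean 27.222
SSB = Σnᵢ(x̄ᵢ−x̄)² = 6.889; SSW = ΣΣ(x−x̄ᵢ)² = 525.778
MSB = 6.889/2 = 3.4444; MSW = 525.778/24 = 21.9074
F = MSB/MSW = 0.1572
df = (2, 24)
p-value (upper-tail) = 0.85538
At α=0.01: p ≥ α → fail to reject H₀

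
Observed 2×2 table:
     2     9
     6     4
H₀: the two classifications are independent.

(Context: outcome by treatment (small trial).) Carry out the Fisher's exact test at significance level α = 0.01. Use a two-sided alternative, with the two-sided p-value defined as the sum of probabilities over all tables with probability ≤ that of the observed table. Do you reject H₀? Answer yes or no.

reject H₀: no

Margins: r₁=11, r₂=10, c₁=8, c₂=13, n=21
p_obs = C(11,2)·C(10,6)/C(21,8); sum pmf over tables with pmf ≤ p_obs
p-value (two-sided) = 0.08050
At α=0.01: p ≥ α → fail to reject H₀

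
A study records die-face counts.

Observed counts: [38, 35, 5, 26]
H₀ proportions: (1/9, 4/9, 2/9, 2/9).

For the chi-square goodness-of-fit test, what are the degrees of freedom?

df = k − 1 = 4 − 1 = 3

degrees of freedom = 3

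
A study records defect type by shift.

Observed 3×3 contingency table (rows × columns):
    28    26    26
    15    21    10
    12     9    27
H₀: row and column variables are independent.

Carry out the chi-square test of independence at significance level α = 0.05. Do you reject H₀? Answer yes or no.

reject H₀: yes

Row totals [80, 46, 48], col totals [55, 56, 63], n=174
χ² = (28−25.29)²/25.29 + (26−25.75)²/25.75 + (26−28.97)²/28.97 + (15−14.54)²/14.54 + (21−14.80)²/14.80 + (10−16.66)²/16.66 + (12−15.17)²/15.17 + (9−15.45)²/15.45 + (27−17.38)²/17.38 = 14.5442
df = 4
p-value (upper-tail) = 0.00575
At α=0.05: p < α → reject H₀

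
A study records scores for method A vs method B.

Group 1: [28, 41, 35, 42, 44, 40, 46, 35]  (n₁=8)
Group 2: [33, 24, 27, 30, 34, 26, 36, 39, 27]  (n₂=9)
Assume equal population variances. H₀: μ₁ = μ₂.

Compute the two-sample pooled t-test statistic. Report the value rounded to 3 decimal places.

test statistic = 3.088

x̄₁=38.875, s₁=5.866, n₁=8
x̄₂=30.667, s₂=5.099, n₂=9
s_p² = [7·5.866² + 8·5.099²]/15 = 29.9250
SE = √(s_p²·(1/8+1/9)) = 2.6581
t = (38.875−30.667)/2.6581 = 3.0880
df = 15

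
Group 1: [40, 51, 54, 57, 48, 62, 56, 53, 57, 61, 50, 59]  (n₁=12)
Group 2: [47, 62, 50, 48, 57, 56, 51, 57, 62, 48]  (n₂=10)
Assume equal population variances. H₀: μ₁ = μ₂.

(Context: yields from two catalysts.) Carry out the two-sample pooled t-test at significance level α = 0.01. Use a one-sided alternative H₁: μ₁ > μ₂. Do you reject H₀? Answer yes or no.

reject H₀: no

x̄₁=54.000, s₁=6.164, n₁=12
x̄₂=53.800, s₂=5.731, n₂=10
s_p² = [11·6.164² + 9·5.731²]/20 = 35.6800
SE = √(s_p²·(1/12+1/10)) = 2.5576
t = (54.000−53.800)/2.5576 = 0.0782
df = 20
p-value (one-sided, H₁ greater) = 0.46922
At α=0.01: p ≥ α → fail to reject H₀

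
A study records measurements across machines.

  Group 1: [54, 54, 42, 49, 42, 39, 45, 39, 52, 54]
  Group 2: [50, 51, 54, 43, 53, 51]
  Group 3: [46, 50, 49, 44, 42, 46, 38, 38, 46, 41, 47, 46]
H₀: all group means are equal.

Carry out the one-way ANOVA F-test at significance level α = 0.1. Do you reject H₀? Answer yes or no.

Group means [47.00, 50.33, 44.42], grand mean 46.607
SSB = Σnᵢ(x̄ᵢ−x̄)² = 142.429; SSW = ΣΣ(x−x̄ᵢ)² = 602.250
MSB = 142.429/2 = 71.2143; MSW = 602.250/25 = 24.0900
F = MSB/MSW = 2.9562
df = (2, 25)
p-value (upper-tail) = 0.07040
At α=0.1: p < α → reject H₀

reject H₀: yes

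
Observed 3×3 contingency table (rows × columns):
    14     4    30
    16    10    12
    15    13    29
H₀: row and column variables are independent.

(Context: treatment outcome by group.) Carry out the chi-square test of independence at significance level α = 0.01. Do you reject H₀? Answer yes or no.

Row totals [48, 38, 57], col totals [45, 27, 71], n=143
χ² = (14−15.10)²/15.10 + (4−9.06)²/9.06 + (30−23.83)²/23.83 + (16−11.96)²/11.96 + (10−7.17)²/7.17 + (12−18.87)²/18.87 + (15−17.94)²/17.94 + (13−10.76)²/10.76 + (29−28.30)²/28.30 = 10.4471
df = 4
p-value (upper-tail) = 0.03353
At α=0.01: p ≥ α → fail to reject H₀

reject H₀: no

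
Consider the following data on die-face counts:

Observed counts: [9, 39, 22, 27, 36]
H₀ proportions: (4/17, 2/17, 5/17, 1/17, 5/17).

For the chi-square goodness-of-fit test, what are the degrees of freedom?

degrees of freedom = 4

df = k − 1 = 5 − 1 = 4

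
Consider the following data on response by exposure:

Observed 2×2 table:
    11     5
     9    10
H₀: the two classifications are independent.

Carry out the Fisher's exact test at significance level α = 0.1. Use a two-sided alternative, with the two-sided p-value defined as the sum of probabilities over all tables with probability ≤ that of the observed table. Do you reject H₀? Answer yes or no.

reject H₀: no

Margins: r₁=16, r₂=19, c₁=20, c₂=15, n=35
p_obs = C(16,11)·C(19,9)/C(35,20); sum pmf over tables with pmf ≤ p_obs
p-value (two-sided) = 0.30636
At α=0.1: p ≥ α → fail to reject H₀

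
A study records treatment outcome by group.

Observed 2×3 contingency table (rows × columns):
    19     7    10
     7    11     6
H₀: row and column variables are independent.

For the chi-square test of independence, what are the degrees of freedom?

df = (r−1)(c−1) = (2−1)·(3−1) = 2

degrees of freedom = 2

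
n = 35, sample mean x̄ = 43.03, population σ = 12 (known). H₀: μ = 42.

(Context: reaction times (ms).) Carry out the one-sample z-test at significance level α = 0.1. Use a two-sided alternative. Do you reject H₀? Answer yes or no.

SE = σ/√n = 12/√35 = 2.0284
z = (x̄−μ₀)/SE = (43.03−42)/2.0284 = 0.5078
p-value (two-sided) = 0.61160
At α=0.1: p ≥ α → fail to reject H₀

reject H₀: no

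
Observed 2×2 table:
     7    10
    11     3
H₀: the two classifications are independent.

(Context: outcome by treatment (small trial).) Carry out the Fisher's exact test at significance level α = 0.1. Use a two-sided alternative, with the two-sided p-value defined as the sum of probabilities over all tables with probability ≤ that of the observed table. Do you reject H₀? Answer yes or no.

Margins: r₁=17, r₂=14, c₁=18, c₂=13, n=31
p_obs = C(17,7)·C(14,11)/C(31,18); sum pmf over tables with pmf ≤ p_obs
p-value (two-sided) = 0.06686
At α=0.1: p < α → reject H₀

reject H₀: yes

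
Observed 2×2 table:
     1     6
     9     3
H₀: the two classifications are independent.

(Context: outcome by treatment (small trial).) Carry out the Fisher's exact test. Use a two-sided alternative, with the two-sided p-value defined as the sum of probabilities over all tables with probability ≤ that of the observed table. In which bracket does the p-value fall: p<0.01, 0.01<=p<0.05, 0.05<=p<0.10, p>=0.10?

p-value bracket: 0.01<=p<0.05

Margins: r₁=7, r₂=12, c₁=10, c₂=9, n=19
p_obs = C(7,1)·C(12,9)/C(19,10); sum pmf over tables with pmf ≤ p_obs
p-value (two-sided) = 0.01977
→ bracket: 0.01<=p<0.05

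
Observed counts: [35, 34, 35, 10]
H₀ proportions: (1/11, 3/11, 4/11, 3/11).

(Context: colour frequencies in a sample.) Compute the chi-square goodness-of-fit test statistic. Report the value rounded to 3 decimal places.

test statistic = 74.150

n = 114; E_i = n·p_i = [10.36, 31.09, 41.45, 31.09]
χ² = (35−10.36)²/10.36 + (34−31.09)²/31.09 + (35−41.45)²/41.45 + (10−31.09)²/31.09 = 74.1499
df = 3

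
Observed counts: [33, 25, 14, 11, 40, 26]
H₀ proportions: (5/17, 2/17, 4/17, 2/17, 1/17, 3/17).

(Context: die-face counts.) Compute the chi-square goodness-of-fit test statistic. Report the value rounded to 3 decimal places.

test statistic = 132.257

n = 149; E_i = n·p_i = [43.82, 17.53, 35.06, 17.53, 8.76, 26.29]
χ² = (33−43.82)²/43.82 + (25−17.53)²/17.53 + (14−35.06)²/35.06 + (11−17.53)²/17.53 + (40−8.76)²/8.76 + (26−26.29)²/26.29 = 132.2568
df = 5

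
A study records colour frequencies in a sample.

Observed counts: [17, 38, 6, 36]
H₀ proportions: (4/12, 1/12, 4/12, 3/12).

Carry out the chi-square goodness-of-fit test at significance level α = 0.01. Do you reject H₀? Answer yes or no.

n = 97; E_i = n·p_i = [32.33, 8.08, 32.33, 24.25]
χ² = (17−32.33)²/32.33 + (38−8.08)²/8.08 + (6−32.33)²/32.33 + (36−24.25)²/24.25 = 145.1340
df = 3
p-value (upper-tail) = 0.00000
At α=0.01: p < α → reject H₀

reject H₀: yes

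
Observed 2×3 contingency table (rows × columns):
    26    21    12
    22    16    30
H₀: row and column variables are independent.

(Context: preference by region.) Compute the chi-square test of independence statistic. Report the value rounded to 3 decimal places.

Row totals [59, 68], col totals [48, 37, 42], n=127
χ² = (26−22.30)²/22.30 + (21−17.19)²/17.19 + (12−19.51)²/19.51 + (22−25.70)²/25.70 + (16−19.81)²/19.81 + (30−22.49)²/22.49 = 8.1263
df = 2

test statistic = 8.126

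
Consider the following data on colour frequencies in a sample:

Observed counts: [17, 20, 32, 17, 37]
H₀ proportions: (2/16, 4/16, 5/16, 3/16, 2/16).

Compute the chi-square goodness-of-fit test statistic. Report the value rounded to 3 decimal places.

n = 123; E_i = n·p_i = [15.38, 30.75, 38.44, 23.06, 15.38]
χ² = (17−15.38)²/15.38 + (20−30.75)²/30.75 + (32−38.44)²/38.44 + (17−23.06)²/23.06 + (37−15.38)²/15.38 = 37.0173
df = 4

test statistic = 37.017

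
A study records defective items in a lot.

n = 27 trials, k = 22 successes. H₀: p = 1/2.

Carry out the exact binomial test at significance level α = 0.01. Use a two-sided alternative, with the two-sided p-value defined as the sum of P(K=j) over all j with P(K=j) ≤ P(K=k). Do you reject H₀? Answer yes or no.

reject H₀: yes

Exact binomial: n=27, k=22, p₀=1/2=0.5000
P(X=j) = C(n,j)·p₀^j·(1−p₀)^(n−j); p = Σ P(X=j) over j with P(X=j) ≤ P(X=22)
p-value (two-sided) = 0.00151
At α=0.01: p < α → reject H₀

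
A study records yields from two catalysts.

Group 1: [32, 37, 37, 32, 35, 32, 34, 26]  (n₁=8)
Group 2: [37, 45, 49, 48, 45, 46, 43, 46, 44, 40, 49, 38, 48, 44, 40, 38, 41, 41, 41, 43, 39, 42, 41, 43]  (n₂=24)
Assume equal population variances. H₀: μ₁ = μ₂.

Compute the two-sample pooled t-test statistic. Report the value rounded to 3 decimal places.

x̄₁=33.125, s₁=3.563, n₁=8
x̄₂=42.958, s₂=3.532, n₂=24
s_p² = [7·3.563² + 23·3.532²]/30 = 12.5278
SE = √(s_p²·(1/8+1/24)) = 1.4450
t = (33.125−42.958)/1.4450 = -6.8052
df = 30

test statistic = -6.805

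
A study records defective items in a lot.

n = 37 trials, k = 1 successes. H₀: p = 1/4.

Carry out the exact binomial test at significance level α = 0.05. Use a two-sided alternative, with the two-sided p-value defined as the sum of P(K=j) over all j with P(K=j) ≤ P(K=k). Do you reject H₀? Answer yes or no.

Exact binomial: n=37, k=1, p₀=1/4=0.2500
P(X=j) = C(n,j)·p₀^j·(1−p₀)^(n−j); p = Σ P(X=j) over j with P(X=j) ≤ P(X=1)
p-value (two-sided) = 0.00046
At α=0.05: p < α → reject H₀

reject H₀: yes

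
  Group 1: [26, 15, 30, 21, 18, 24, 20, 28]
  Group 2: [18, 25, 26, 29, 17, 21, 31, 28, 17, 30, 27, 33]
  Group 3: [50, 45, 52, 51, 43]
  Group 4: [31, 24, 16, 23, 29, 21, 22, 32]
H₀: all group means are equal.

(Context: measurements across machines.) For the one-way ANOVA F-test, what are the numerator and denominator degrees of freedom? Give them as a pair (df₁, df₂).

degrees of freedom = [3, 29]

k = 4 groups, N = 33 total
df = (k−1, N−k) = (4−1, 33−4) = (3, 29)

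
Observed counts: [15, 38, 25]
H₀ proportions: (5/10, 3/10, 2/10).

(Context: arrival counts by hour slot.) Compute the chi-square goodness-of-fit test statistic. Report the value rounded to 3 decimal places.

test statistic = 29.543

n = 78; E_i = n·p_i = [39.00, 23.40, 15.60]
χ² = (15−39.00)²/39.00 + (38−23.40)²/23.40 + (25−15.60)²/15.60 = 29.5427
df = 2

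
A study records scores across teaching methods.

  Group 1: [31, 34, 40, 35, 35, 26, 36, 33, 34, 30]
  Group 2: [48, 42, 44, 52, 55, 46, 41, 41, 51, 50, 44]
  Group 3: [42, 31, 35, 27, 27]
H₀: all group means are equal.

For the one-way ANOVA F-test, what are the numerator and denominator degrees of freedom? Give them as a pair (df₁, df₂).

degrees of freedom = [2, 23]

k = 3 groups, N = 26 total
df = (k−1, N−k) = (3−1, 26−3) = (2, 23)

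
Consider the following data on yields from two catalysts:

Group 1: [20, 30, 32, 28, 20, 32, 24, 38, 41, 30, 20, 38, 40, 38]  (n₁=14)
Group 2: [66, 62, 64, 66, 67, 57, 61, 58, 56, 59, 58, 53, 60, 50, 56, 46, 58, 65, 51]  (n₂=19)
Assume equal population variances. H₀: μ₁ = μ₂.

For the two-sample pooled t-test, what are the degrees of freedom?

df = n₁ + n₂ − 2 = 14 + 19 − 2 = 31

degrees of freedom = 31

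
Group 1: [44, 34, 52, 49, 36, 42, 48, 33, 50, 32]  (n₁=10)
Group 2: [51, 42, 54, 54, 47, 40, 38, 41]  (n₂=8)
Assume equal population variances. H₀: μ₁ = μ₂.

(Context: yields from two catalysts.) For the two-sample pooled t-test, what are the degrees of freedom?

degrees of freedom = 16

df = n₁ + n₂ − 2 = 10 + 8 − 2 = 16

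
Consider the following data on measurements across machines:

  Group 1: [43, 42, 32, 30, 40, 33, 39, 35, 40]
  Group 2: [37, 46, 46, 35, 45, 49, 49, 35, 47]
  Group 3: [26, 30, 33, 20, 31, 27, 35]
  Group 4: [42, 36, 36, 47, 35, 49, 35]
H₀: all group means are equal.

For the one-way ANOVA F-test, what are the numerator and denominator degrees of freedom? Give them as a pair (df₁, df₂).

degrees of freedom = [3, 28]

k = 4 groups, N = 32 total
df = (k−1, N−k) = (4−1, 32−4) = (3, 28)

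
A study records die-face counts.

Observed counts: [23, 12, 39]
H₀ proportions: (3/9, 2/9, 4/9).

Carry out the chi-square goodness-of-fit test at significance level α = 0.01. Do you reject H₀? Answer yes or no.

n = 74; E_i = n·p_i = [24.67, 16.44, 32.89]
χ² = (23−24.67)²/24.67 + (12−16.44)²/16.44 + (39−32.89)²/32.89 = 2.4493
df = 2
p-value (upper-tail) = 0.29386
At α=0.01: p ≥ α → fail to reject H₀

reject H₀: no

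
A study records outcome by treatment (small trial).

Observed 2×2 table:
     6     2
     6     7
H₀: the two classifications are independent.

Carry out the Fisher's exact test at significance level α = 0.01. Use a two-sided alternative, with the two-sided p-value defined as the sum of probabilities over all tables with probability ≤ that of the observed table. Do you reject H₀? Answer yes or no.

reject H₀: no

Margins: r₁=8, r₂=13, c₁=12, c₂=9, n=21
p_obs = C(8,6)·C(13,6)/C(21,12); sum pmf over tables with pmf ≤ p_obs
p-value (two-sided) = 0.36656
At α=0.01: p ≥ α → fail to reject H₀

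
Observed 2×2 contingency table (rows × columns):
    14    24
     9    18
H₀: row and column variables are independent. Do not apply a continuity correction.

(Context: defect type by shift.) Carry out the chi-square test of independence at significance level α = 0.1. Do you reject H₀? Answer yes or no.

reject H₀: no

Row totals [38, 27], col totals [23, 42], n=65
χ² = (14−13.45)²/13.45 + (24−24.55)²/24.55 + (9−9.55)²/9.55 + (18−17.45)²/17.45 = 0.0850
df = 1
p-value (upper-tail) = 0.77064
At α=0.1: p ≥ α → fail to reject H₀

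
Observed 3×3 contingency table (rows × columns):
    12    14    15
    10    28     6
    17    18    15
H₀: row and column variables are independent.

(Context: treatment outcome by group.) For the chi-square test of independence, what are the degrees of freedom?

df = (r−1)(c−1) = (3−1)·(3−1) = 4

degrees of freedom = 4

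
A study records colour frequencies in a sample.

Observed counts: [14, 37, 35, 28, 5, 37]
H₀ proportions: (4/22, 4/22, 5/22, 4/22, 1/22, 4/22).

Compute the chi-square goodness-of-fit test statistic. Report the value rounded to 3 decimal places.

n = 156; E_i = n·p_i = [28.36, 28.36, 35.45, 28.36, 7.09, 28.36]
χ² = (14−28.36)²/28.36 + (37−28.36)²/28.36 + (35−35.45)²/35.45 + (28−28.36)²/28.36 + (5−7.09)²/7.09 + (37−28.36)²/28.36 = 13.1603
df = 5

test statistic = 13.160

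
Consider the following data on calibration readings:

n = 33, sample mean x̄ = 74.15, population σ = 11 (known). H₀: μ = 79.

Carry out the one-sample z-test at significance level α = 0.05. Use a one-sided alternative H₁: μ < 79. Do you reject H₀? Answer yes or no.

SE = σ/√n = 11/√33 = 1.9149
z = (x̄−μ₀)/SE = (74.15−79)/1.9149 = -2.5328
p-value (one-sided, H₁ less) = 0.00566
At α=0.05: p < α → reject H₀

reject H₀: yes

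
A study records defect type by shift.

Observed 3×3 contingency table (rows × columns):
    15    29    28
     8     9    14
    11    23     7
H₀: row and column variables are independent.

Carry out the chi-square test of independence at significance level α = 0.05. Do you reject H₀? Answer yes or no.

reject H₀: no

Row totals [72, 31, 41], col totals [34, 61, 49], n=144
χ² = (15−17.00)²/17.00 + (29−30.50)²/30.50 + (28−24.50)²/24.50 + (8−7.32)²/7.32 + (9−13.13)²/13.13 + (14−10.55)²/10.55 + (11−9.68)²/9.68 + (23−17.37)²/17.37 + (7−13.95)²/13.95 = 8.7714
df = 4
p-value (upper-tail) = 0.06707
At α=0.05: p ≥ α → fail to reject H₀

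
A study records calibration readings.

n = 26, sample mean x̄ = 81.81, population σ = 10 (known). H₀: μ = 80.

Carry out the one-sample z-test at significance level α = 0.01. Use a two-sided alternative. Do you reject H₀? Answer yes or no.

reject H₀: no

SE = σ/√n = 10/√26 = 1.9612
z = (x̄−μ₀)/SE = (81.81−80)/1.9612 = 0.9229
p-value (two-sided) = 0.35605
At α=0.01: p ≥ α → fail to reject H₀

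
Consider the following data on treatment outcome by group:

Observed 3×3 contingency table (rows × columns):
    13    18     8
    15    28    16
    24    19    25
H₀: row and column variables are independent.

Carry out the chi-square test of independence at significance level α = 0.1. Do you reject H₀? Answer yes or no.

reject H₀: no

Row totals [39, 59, 68], col totals [52, 65, 49], n=166
χ² = (13−12.22)²/12.22 + (18−15.27)²/15.27 + (8−11.51)²/11.51 + (15−18.48)²/18.48 + (28−23.10)²/23.10 + (16−17.42)²/17.42 + (24−21.30)²/21.30 + (19−26.63)²/26.63 + (25−20.07)²/20.07 = 7.1547
df = 4
p-value (upper-tail) = 0.12793
At α=0.1: p ≥ α → fail to reject H₀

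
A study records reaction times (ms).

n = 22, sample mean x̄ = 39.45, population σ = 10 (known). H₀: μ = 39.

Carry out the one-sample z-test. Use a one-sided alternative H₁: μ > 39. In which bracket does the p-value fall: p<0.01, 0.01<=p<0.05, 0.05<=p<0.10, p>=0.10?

p-value bracket: p>=0.10

SE = σ/√n = 10/√22 = 2.1320
z = (x̄−μ₀)/SE = (39.45−39)/2.1320 = 0.2111
p-value (one-sided, H₁ greater) = 0.41642
→ bracket: p>=0.10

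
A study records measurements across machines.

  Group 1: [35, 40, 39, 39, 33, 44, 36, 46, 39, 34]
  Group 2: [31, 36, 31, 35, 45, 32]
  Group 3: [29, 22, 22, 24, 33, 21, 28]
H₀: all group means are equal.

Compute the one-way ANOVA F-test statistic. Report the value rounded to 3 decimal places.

Group means [38.50, 35.00, 25.57], grand mean 33.652
SSB = Σnᵢ(x̄ᵢ−x̄)² = 703.003; SSW = ΣΣ(x−x̄ᵢ)² = 422.214
MSB = 703.003/2 = 351.5016; MSW = 422.214/20 = 21.1107
F = MSB/MSW = 16.6504
df = (2, 20)

test statistic = 16.650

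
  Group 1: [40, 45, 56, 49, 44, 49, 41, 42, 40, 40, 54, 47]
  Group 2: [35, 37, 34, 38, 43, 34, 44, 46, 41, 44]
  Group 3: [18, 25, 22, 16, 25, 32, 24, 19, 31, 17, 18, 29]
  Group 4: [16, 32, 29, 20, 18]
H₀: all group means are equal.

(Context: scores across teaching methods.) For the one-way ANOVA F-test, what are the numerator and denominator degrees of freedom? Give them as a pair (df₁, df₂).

degrees of freedom = [3, 35]

k = 4 groups, N = 39 total
df = (k−1, N−k) = (4−1, 39−4) = (3, 35)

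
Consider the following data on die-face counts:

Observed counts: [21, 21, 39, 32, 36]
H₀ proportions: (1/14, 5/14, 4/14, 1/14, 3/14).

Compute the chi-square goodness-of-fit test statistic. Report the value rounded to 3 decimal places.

n = 149; E_i = n·p_i = [10.64, 53.21, 42.57, 10.64, 31.93]
χ² = (21−10.64)²/10.64 + (21−53.21)²/53.21 + (39−42.57)²/42.57 + (32−10.64)²/10.64 + (36−31.93)²/31.93 = 73.2570
df = 4

test statistic = 73.257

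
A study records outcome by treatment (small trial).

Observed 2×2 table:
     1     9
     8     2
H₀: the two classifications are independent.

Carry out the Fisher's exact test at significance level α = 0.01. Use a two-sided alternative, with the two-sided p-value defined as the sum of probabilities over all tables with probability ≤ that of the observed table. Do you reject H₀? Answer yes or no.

Margins: r₁=10, r₂=10, c₁=9, c₂=11, n=20
p_obs = C(10,1)·C(10,8)/C(20,9); sum pmf over tables with pmf ≤ p_obs
p-value (two-sided) = 0.00548
At α=0.01: p < α → reject H₀

reject H₀: yes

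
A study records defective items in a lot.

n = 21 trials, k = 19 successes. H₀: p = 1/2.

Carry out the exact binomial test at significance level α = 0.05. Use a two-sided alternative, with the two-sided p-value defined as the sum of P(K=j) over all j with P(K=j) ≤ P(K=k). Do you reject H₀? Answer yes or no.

Exact binomial: n=21, k=19, p₀=1/2=0.5000
P(X=j) = C(n,j)·p₀^j·(1−p₀)^(n−j); p = Σ P(X=j) over j with P(X=j) ≤ P(X=19)
p-value (two-sided) = 0.00022
At α=0.05: p < α → reject H₀

reject H₀: yes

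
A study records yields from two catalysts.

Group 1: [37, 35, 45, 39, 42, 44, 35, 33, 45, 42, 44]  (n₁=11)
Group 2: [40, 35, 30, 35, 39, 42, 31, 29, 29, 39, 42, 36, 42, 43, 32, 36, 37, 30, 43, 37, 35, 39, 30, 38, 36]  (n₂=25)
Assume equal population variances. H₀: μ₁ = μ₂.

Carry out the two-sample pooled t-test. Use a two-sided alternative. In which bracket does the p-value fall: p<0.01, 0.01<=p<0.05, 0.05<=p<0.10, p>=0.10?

x̄₁=40.091, s₁=4.460, n₁=11
x̄₂=36.200, s₂=4.583, n₂=25
s_p² = [10·4.460² + 24·4.583²]/34 = 20.6738
SE = √(s_p²·(1/11+1/25)) = 1.6451
t = (40.091−36.200)/1.6451 = 2.3651
df = 34
p-value (two-sided) = 0.02387
→ bracket: 0.01<=p<0.05

p-value bracket: 0.01<=p<0.05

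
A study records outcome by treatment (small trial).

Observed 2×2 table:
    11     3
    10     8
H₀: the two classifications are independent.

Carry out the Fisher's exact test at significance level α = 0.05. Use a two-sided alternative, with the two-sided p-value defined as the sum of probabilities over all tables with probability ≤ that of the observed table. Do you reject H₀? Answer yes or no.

Margins: r₁=14, r₂=18, c₁=21, c₂=11, n=32
p_obs = C(14,11)·C(18,10)/C(32,21); sum pmf over tables with pmf ≤ p_obs
p-value (two-sided) = 0.26564
At α=0.05: p ≥ α → fail to reject H₀

reject H₀: no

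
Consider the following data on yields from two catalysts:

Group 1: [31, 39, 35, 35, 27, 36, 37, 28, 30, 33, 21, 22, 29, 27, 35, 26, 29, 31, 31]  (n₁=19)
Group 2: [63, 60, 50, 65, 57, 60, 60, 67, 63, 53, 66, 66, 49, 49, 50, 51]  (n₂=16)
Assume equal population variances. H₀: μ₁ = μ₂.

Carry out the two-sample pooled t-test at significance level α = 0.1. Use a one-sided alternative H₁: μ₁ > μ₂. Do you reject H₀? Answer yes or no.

x̄₁=30.632, s₁=4.890, n₁=19
x̄₂=58.062, s₂=6.757, n₂=16
s_p² = [18·4.890² + 15·6.757²]/33 = 33.7987
SE = √(s_p²·(1/19+1/16)) = 1.9726
t = (30.632−58.062)/1.9726 = -13.9057
df = 33
p-value (one-sided, H₁ greater) = 1.00000
At α=0.1: p ≥ α → fail to reject H₀

reject H₀: no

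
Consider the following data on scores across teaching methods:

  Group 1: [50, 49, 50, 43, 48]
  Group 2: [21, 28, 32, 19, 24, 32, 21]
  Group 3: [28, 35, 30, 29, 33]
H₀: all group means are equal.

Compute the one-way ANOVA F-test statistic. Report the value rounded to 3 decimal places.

Group means [48.00, 25.29, 31.00], grand mean 33.647
SSB = Σnᵢ(x̄ᵢ−x̄)² = 1554.454; SSW = ΣΣ(x−x̄ᵢ)² = 243.429
MSB = 1554.454/2 = 777.2269; MSW = 243.429/14 = 17.3878
F = MSB/MSW = 44.6997
df = (2, 14)

test statistic = 44.700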